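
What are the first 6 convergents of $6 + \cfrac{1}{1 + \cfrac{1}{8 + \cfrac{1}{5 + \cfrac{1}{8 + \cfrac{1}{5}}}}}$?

Using the convergent recurrence p_i = a_i*p_{i-1} + p_{i-2}, q_i = a_i*q_{i-1} + q_{i-2} with p_{-2}=0, p_{-1}=1, q_{-2}=1, q_{-1}=0:
  i=0: a_0=6, p_0 = 6*1 + 0 = 6, q_0 = 6*0 + 1 = 1.
  i=1: a_1=1, p_1 = 1*6 + 1 = 7, q_1 = 1*1 + 0 = 1.
  i=2: a_2=8, p_2 = 8*7 + 6 = 62, q_2 = 8*1 + 1 = 9.
  i=3: a_3=5, p_3 = 5*62 + 7 = 317, q_3 = 5*9 + 1 = 46.
  i=4: a_4=8, p_4 = 8*317 + 62 = 2598, q_4 = 8*46 + 9 = 377.
  i=5: a_5=5, p_5 = 5*2598 + 317 = 13307, q_5 = 5*377 + 46 = 1931.

6/1, 7/1, 62/9, 317/46, 2598/377, 13307/1931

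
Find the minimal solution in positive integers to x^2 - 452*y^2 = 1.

First expand sqrt(452) as a continued fraction. With x_i = (sqrt(452) + m_i)/d_i and (m_0, d_0) = (0, 1): a_0 = floor(sqrt(452)) = 21, since 21^2 = 441 <= 452 < 484 = 22^2.
Iterate m_{i+1} = d_i*a_i - m_i, d_{i+1} = (452 - m_{i+1}^2)/d_i, a_{i+1} = floor((a_0 + m_{i+1})/d_{i+1}):
  m_1 = 1*21 - 0 = 21, d_1 = (452 - 21^2)/1 = 11/1 = 11, a_1 = floor((21 + 21)/11) = 3.
  m_2 = 11*3 - 21 = 12, d_2 = (452 - 12^2)/11 = 308/11 = 28, a_2 = floor((21 + 12)/28) = 1.
  m_3 = 28*1 - 12 = 16, d_3 = (452 - 16^2)/28 = 196/28 = 7, a_3 = floor((21 + 16)/7) = 5.
  m_4 = 7*5 - 16 = 19, d_4 = (452 - 19^2)/7 = 91/7 = 13, a_4 = floor((21 + 19)/13) = 3.
  m_5 = 13*3 - 19 = 20, d_5 = (452 - 20^2)/13 = 52/13 = 4, a_5 = floor((21 + 20)/4) = 10.
  m_6 = 4*10 - 20 = 20, d_6 = (452 - 20^2)/4 = 52/4 = 13, a_6 = floor((21 + 20)/13) = 3.
  m_7 = 13*3 - 20 = 19, d_7 = (452 - 19^2)/13 = 91/13 = 7, a_7 = floor((21 + 19)/7) = 5.
  m_8 = 7*5 - 19 = 16, d_8 = (452 - 16^2)/7 = 196/7 = 28, a_8 = floor((21 + 16)/28) = 1.
  m_9 = 28*1 - 16 = 12, d_9 = (452 - 12^2)/28 = 308/28 = 11, a_9 = floor((21 + 12)/11) = 3.
  m_10 = 11*3 - 12 = 21, d_10 = (452 - 21^2)/11 = 11/11 = 1, a_10 = floor((21 + 21)/1) = 42.
  m_11 = 1*42 - 21 = 21, d_11 = (452 - 21^2)/1 = 11/1 = 11: (m_11, d_11) = (m_1, d_1) = (21, 11), so from here the quotients repeat a_1, ..., a_10; the period length is 10.
So sqrt(452) = [21; (3, 1, 5, 3, 10, 3, 5, 1, 3, 42)] with period length k = 10.
k is even, so the fundamental solution of x^2 - 452y^2 = 1 is (p_{k-1}, q_{k-1}) = (p_9, q_9); compute convergents through index 9.
Convergents (p_i = a_i*p_{i-1} + p_{i-2}, q_i = a_i*q_{i-1} + q_{i-2} with p_{-2}=0, p_{-1}=1, q_{-2}=1, q_{-1}=0):
  i=0: a_0=21, p_0 = 21*1 + 0 = 21, q_0 = 21*0 + 1 = 1.
  i=1: a_1=3, p_1 = 3*21 + 1 = 64, q_1 = 3*1 + 0 = 3.
  i=2: a_2=1, p_2 = 1*64 + 21 = 85, q_2 = 1*3 + 1 = 4.
  i=3: a_3=5, p_3 = 5*85 + 64 = 489, q_3 = 5*4 + 3 = 23.
  i=4: a_4=3, p_4 = 3*489 + 85 = 1552, q_4 = 3*23 + 4 = 73.
  i=5: a_5=10, p_5 = 10*1552 + 489 = 16009, q_5 = 10*73 + 23 = 753.
  i=6: a_6=3, p_6 = 3*16009 + 1552 = 49579, q_6 = 3*753 + 73 = 2332.
  i=7: a_7=5, p_7 = 5*49579 + 16009 = 263904, q_7 = 5*2332 + 753 = 12413.
  i=8: a_8=1, p_8 = 1*263904 + 49579 = 313483, q_8 = 1*12413 + 2332 = 14745.
  i=9: a_9=3, p_9 = 3*313483 + 263904 = 1204353, q_9 = 3*14745 + 12413 = 56648.
Check: 1204353^2 - 452*56648^2 = 1450466148609 - 1450466148608 = 1, so (x, y) = (1204353, 56648) solves the equation, and by the theorem it is the least positive solution.

(x, y) = (1204353, 56648)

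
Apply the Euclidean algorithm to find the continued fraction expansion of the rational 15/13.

[1; 6, 2]

Run the Euclidean algorithm on 15 and 13; the successive quotients are the partial quotients a_0, a_1, ... (each step inverts the fractional part left over by the previous one):
  15 = 1*13 + 2, so a_0 = 1.
  13 = 6*2 + 1, so a_1 = 6.
  2 = 2*1 + 0, so a_2 = 2.
The remainder reaches 0 after 3 divisions, so the expansion has 3 partial quotients, read off in order.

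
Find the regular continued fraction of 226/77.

Run the Euclidean algorithm on 226 and 77; the successive quotients are the partial quotients a_0, a_1, ... (each step inverts the fractional part left over by the previous one):
  226 = 2*77 + 72, so a_0 = 2.
  77 = 1*72 + 5, so a_1 = 1.
  72 = 14*5 + 2, so a_2 = 14.
  5 = 2*2 + 1, so a_3 = 2.
  2 = 2*1 + 0, so a_4 = 2.
The remainder reaches 0 after 5 divisions, so the expansion has 5 partial quotients, read off in order.

[2; 1, 14, 2, 2]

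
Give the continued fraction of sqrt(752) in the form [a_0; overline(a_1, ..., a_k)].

Write x_i = (sqrt(752) + m_i)/d_i with (m_0, d_0) = (0, 1). a_0 = floor(sqrt(752)) = 27, since 27^2 = 729 <= 752 < 784 = 28^2.
Iterate m_{i+1} = d_i*a_i - m_i, d_{i+1} = (752 - m_{i+1}^2)/d_i, a_{i+1} = floor((a_0 + m_{i+1})/d_{i+1}):
  m_1 = 1*27 - 0 = 27, d_1 = (752 - 27^2)/1 = 23/1 = 23, a_1 = floor((27 + 27)/23) = 2.
  m_2 = 23*2 - 27 = 19, d_2 = (752 - 19^2)/23 = 391/23 = 17, a_2 = floor((27 + 19)/17) = 2.
  m_3 = 17*2 - 19 = 15, d_3 = (752 - 15^2)/17 = 527/17 = 31, a_3 = floor((27 + 15)/31) = 1.
  m_4 = 31*1 - 15 = 16, d_4 = (752 - 16^2)/31 = 496/31 = 16, a_4 = floor((27 + 16)/16) = 2.
  m_5 = 16*2 - 16 = 16, d_5 = (752 - 16^2)/16 = 496/16 = 31, a_5 = floor((27 + 16)/31) = 1.
  m_6 = 31*1 - 16 = 15, d_6 = (752 - 15^2)/31 = 527/31 = 17, a_6 = floor((27 + 15)/17) = 2.
  m_7 = 17*2 - 15 = 19, d_7 = (752 - 19^2)/17 = 391/17 = 23, a_7 = floor((27 + 19)/23) = 2.
  m_8 = 23*2 - 19 = 27, d_8 = (752 - 27^2)/23 = 23/23 = 1, a_8 = floor((27 + 27)/1) = 54.
  m_9 = 1*54 - 27 = 27, d_9 = (752 - 27^2)/1 = 23/1 = 23: (m_9, d_9) = (m_1, d_1) = (27, 23), so from here the quotients repeat a_1, ..., a_8; the period length is 8.
Hence the expansion of sqrt(752) is a_0 = 27 followed by the repeating block 2, 2, 1, 2, 1, 2, 2, 54 (period 8).

[27; overline(2, 2, 1, 2, 1, 2, 2, 54)]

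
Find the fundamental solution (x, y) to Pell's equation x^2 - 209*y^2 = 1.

First expand sqrt(209) as a continued fraction. With x_i = (sqrt(209) + m_i)/d_i and (m_0, d_0) = (0, 1): a_0 = floor(sqrt(209)) = 14, since 14^2 = 196 <= 209 < 225 = 15^2.
Iterate m_{i+1} = d_i*a_i - m_i, d_{i+1} = (209 - m_{i+1}^2)/d_i, a_{i+1} = floor((a_0 + m_{i+1})/d_{i+1}):
  m_1 = 1*14 - 0 = 14, d_1 = (209 - 14^2)/1 = 13/1 = 13, a_1 = floor((14 + 14)/13) = 2.
  m_2 = 13*2 - 14 = 12, d_2 = (209 - 12^2)/13 = 65/13 = 5, a_2 = floor((14 + 12)/5) = 5.
  m_3 = 5*5 - 12 = 13, d_3 = (209 - 13^2)/5 = 40/5 = 8, a_3 = floor((14 + 13)/8) = 3.
  m_4 = 8*3 - 13 = 11, d_4 = (209 - 11^2)/8 = 88/8 = 11, a_4 = floor((14 + 11)/11) = 2.
  m_5 = 11*2 - 11 = 11, d_5 = (209 - 11^2)/11 = 88/11 = 8, a_5 = floor((14 + 11)/8) = 3.
  m_6 = 8*3 - 11 = 13, d_6 = (209 - 13^2)/8 = 40/8 = 5, a_6 = floor((14 + 13)/5) = 5.
  m_7 = 5*5 - 13 = 12, d_7 = (209 - 12^2)/5 = 65/5 = 13, a_7 = floor((14 + 12)/13) = 2.
  m_8 = 13*2 - 12 = 14, d_8 = (209 - 14^2)/13 = 13/13 = 1, a_8 = floor((14 + 14)/1) = 28.
  m_9 = 1*28 - 14 = 14, d_9 = (209 - 14^2)/1 = 13/1 = 13: (m_9, d_9) = (m_1, d_1) = (14, 13), so from here the quotients repeat a_1, ..., a_8; the period length is 8.
So sqrt(209) = [14; (2, 5, 3, 2, 3, 5, 2, 28)] with period length k = 8.
k is even, so the fundamental solution of x^2 - 209y^2 = 1 is (p_{k-1}, q_{k-1}) = (p_7, q_7); compute convergents through index 7.
Convergents (p_i = a_i*p_{i-1} + p_{i-2}, q_i = a_i*q_{i-1} + q_{i-2} with p_{-2}=0, p_{-1}=1, q_{-2}=1, q_{-1}=0):
  i=0: a_0=14, p_0 = 14*1 + 0 = 14, q_0 = 14*0 + 1 = 1.
  i=1: a_1=2, p_1 = 2*14 + 1 = 29, q_1 = 2*1 + 0 = 2.
  i=2: a_2=5, p_2 = 5*29 + 14 = 159, q_2 = 5*2 + 1 = 11.
  i=3: a_3=3, p_3 = 3*159 + 29 = 506, q_3 = 3*11 + 2 = 35.
  i=4: a_4=2, p_4 = 2*506 + 159 = 1171, q_4 = 2*35 + 11 = 81.
  i=5: a_5=3, p_5 = 3*1171 + 506 = 4019, q_5 = 3*81 + 35 = 278.
  i=6: a_6=5, p_6 = 5*4019 + 1171 = 21266, q_6 = 5*278 + 81 = 1471.
  i=7: a_7=2, p_7 = 2*21266 + 4019 = 46551, q_7 = 2*1471 + 278 = 3220.
Check: 46551^2 - 209*3220^2 = 2166995601 - 2166995600 = 1, so (x, y) = (46551, 3220) solves the equation, and by the theorem it is the least positive solution.

(x, y) = (46551, 3220)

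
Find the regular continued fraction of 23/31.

Run the Euclidean algorithm on 23 and 31; the successive quotients are the partial quotients a_0, a_1, ... (each step inverts the fractional part left over by the previous one):
  23 = 0*31 + 23, so a_0 = 0.
  31 = 1*23 + 8, so a_1 = 1.
  23 = 2*8 + 7, so a_2 = 2.
  8 = 1*7 + 1, so a_3 = 1.
  7 = 7*1 + 0, so a_4 = 7.
The remainder reaches 0 after 5 divisions, so the expansion has 5 partial quotients, read off in order.

[0; 1, 2, 1, 7]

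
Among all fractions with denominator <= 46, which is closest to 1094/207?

37/7

Expand x = 1094/207 as a continued fraction with the Euclidean algorithm:
  1094 = 5*207 + 59, so a_0 = 5.
  207 = 3*59 + 30, so a_1 = 3.
  59 = 1*30 + 29, so a_2 = 1.
  30 = 1*29 + 1, so a_3 = 1.
  29 = 29*1 + 0, so a_4 = 29.
so x = [5; 3, 1, 1, 29].
Convergents (p_i = a_i*p_{i-1} + p_{i-2}, q_i = a_i*q_{i-1} + q_{i-2} with p_{-2}=0, p_{-1}=1, q_{-2}=1, q_{-1}=0), until the denominator exceeds 46:
  i=0: a_0=5, p_0 = 5*1 + 0 = 5, q_0 = 5*0 + 1 = 1.
  i=1: a_1=3, p_1 = 3*5 + 1 = 16, q_1 = 3*1 + 0 = 3.
  i=2: a_2=1, p_2 = 1*16 + 5 = 21, q_2 = 1*3 + 1 = 4.
  i=3: a_3=1, p_3 = 1*21 + 16 = 37, q_3 = 1*4 + 3 = 7.
  i=4: a_4=29, p_4 = 29*37 + 21 = 1094, q_4 = 29*7 + 4 = 207.
q_4 = 207 > 46, so the last convergent with denominator <= 46 is p_3/q_3 = 37/7.
The closest fraction with denominator <= 46 is either p_3/q_3 or the intermediate fraction (k*p_3 + p_2)/(k*q_3 + q_2) with the largest k >= 1 whose denominator stays <= 46; these approach x as k grows, and every other convergent or intermediate fraction in range is farther away.
Largest k: floor((46 - q_2)/q_3) = floor((46 - 4)/7) = 6.
That gives (6*37 + 21)/(6*7 + 4) = 243/46.
Compare the errors: |x - 37/7| = |1094*7 - 37*207|/(207*7) = 1/1449, and |x - 243/46| = |1094*46 - 243*207|/(207*46) = 23/9522.
Cross-multiplying, 1*9522 = 9522 < 33327 = 23*1449, so 1/1449 is smaller: the convergent 37/7 is closer to x than 243/46.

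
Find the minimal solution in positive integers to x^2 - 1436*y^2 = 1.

(x, y) = (259199, 6840)

First expand sqrt(1436) as a continued fraction. With x_i = (sqrt(1436) + m_i)/d_i and (m_0, d_0) = (0, 1): a_0 = floor(sqrt(1436)) = 37, since 37^2 = 1369 <= 1436 < 1444 = 38^2.
Iterate m_{i+1} = d_i*a_i - m_i, d_{i+1} = (1436 - m_{i+1}^2)/d_i, a_{i+1} = floor((a_0 + m_{i+1})/d_{i+1}):
  m_1 = 1*37 - 0 = 37, d_1 = (1436 - 37^2)/1 = 67/1 = 67, a_1 = floor((37 + 37)/67) = 1.
  m_2 = 67*1 - 37 = 30, d_2 = (1436 - 30^2)/67 = 536/67 = 8, a_2 = floor((37 + 30)/8) = 8.
  m_3 = 8*8 - 30 = 34, d_3 = (1436 - 34^2)/8 = 280/8 = 35, a_3 = floor((37 + 34)/35) = 2.
  m_4 = 35*2 - 34 = 36, d_4 = (1436 - 36^2)/35 = 140/35 = 4, a_4 = floor((37 + 36)/4) = 18.
  m_5 = 4*18 - 36 = 36, d_5 = (1436 - 36^2)/4 = 140/4 = 35, a_5 = floor((37 + 36)/35) = 2.
  m_6 = 35*2 - 36 = 34, d_6 = (1436 - 34^2)/35 = 280/35 = 8, a_6 = floor((37 + 34)/8) = 8.
  m_7 = 8*8 - 34 = 30, d_7 = (1436 - 30^2)/8 = 536/8 = 67, a_7 = floor((37 + 30)/67) = 1.
  m_8 = 67*1 - 30 = 37, d_8 = (1436 - 37^2)/67 = 67/67 = 1, a_8 = floor((37 + 37)/1) = 74.
  m_9 = 1*74 - 37 = 37, d_9 = (1436 - 37^2)/1 = 67/1 = 67: (m_9, d_9) = (m_1, d_1) = (37, 67), so from here the quotients repeat a_1, ..., a_8; the period length is 8.
So sqrt(1436) = [37; (1, 8, 2, 18, 2, 8, 1, 74)] with period length k = 8.
k is even, so the fundamental solution of x^2 - 1436y^2 = 1 is (p_{k-1}, q_{k-1}) = (p_7, q_7); compute convergents through index 7.
Convergents (p_i = a_i*p_{i-1} + p_{i-2}, q_i = a_i*q_{i-1} + q_{i-2} with p_{-2}=0, p_{-1}=1, q_{-2}=1, q_{-1}=0):
  i=0: a_0=37, p_0 = 37*1 + 0 = 37, q_0 = 37*0 + 1 = 1.
  i=1: a_1=1, p_1 = 1*37 + 1 = 38, q_1 = 1*1 + 0 = 1.
  i=2: a_2=8, p_2 = 8*38 + 37 = 341, q_2 = 8*1 + 1 = 9.
  i=3: a_3=2, p_3 = 2*341 + 38 = 720, q_3 = 2*9 + 1 = 19.
  i=4: a_4=18, p_4 = 18*720 + 341 = 13301, q_4 = 18*19 + 9 = 351.
  i=5: a_5=2, p_5 = 2*13301 + 720 = 27322, q_5 = 2*351 + 19 = 721.
  i=6: a_6=8, p_6 = 8*27322 + 13301 = 231877, q_6 = 8*721 + 351 = 6119.
  i=7: a_7=1, p_7 = 1*231877 + 27322 = 259199, q_7 = 1*6119 + 721 = 6840.
Check: 259199^2 - 1436*6840^2 = 67184121601 - 67184121600 = 1, so (x, y) = (259199, 6840) solves the equation, and by the theorem it is the least positive solution.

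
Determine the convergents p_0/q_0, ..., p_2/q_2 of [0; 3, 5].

0/1, 1/3, 5/16

Using the convergent recurrence p_i = a_i*p_{i-1} + p_{i-2}, q_i = a_i*q_{i-1} + q_{i-2} with p_{-2}=0, p_{-1}=1, q_{-2}=1, q_{-1}=0:
  i=0: a_0=0, p_0 = 0*1 + 0 = 0, q_0 = 0*0 + 1 = 1.
  i=1: a_1=3, p_1 = 3*0 + 1 = 1, q_1 = 3*1 + 0 = 3.
  i=2: a_2=5, p_2 = 5*1 + 0 = 5, q_2 = 5*3 + 1 = 16.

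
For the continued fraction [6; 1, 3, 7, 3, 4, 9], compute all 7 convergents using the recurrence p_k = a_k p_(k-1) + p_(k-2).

6/1, 7/1, 27/4, 196/29, 615/91, 2656/393, 24519/3628

Using the convergent recurrence p_i = a_i*p_{i-1} + p_{i-2}, q_i = a_i*q_{i-1} + q_{i-2} with p_{-2}=0, p_{-1}=1, q_{-2}=1, q_{-1}=0:
  i=0: a_0=6, p_0 = 6*1 + 0 = 6, q_0 = 6*0 + 1 = 1.
  i=1: a_1=1, p_1 = 1*6 + 1 = 7, q_1 = 1*1 + 0 = 1.
  i=2: a_2=3, p_2 = 3*7 + 6 = 27, q_2 = 3*1 + 1 = 4.
  i=3: a_3=7, p_3 = 7*27 + 7 = 196, q_3 = 7*4 + 1 = 29.
  i=4: a_4=3, p_4 = 3*196 + 27 = 615, q_4 = 3*29 + 4 = 91.
  i=5: a_5=4, p_5 = 4*615 + 196 = 2656, q_5 = 4*91 + 29 = 393.
  i=6: a_6=9, p_6 = 9*2656 + 615 = 24519, q_6 = 9*393 + 91 = 3628.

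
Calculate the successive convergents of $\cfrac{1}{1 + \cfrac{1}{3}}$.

0/1, 1/1, 3/4

Using the convergent recurrence p_i = a_i*p_{i-1} + p_{i-2}, q_i = a_i*q_{i-1} + q_{i-2} with p_{-2}=0, p_{-1}=1, q_{-2}=1, q_{-1}=0:
  i=0: a_0=0, p_0 = 0*1 + 0 = 0, q_0 = 0*0 + 1 = 1.
  i=1: a_1=1, p_1 = 1*0 + 1 = 1, q_1 = 1*1 + 0 = 1.
  i=2: a_2=3, p_2 = 3*1 + 0 = 3, q_2 = 3*1 + 1 = 4.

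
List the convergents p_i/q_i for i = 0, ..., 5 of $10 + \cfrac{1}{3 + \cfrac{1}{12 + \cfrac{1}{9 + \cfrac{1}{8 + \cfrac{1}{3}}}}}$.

10/1, 31/3, 382/37, 3469/336, 28134/2725, 87871/8511

Using the convergent recurrence p_i = a_i*p_{i-1} + p_{i-2}, q_i = a_i*q_{i-1} + q_{i-2} with p_{-2}=0, p_{-1}=1, q_{-2}=1, q_{-1}=0:
  i=0: a_0=10, p_0 = 10*1 + 0 = 10, q_0 = 10*0 + 1 = 1.
  i=1: a_1=3, p_1 = 3*10 + 1 = 31, q_1 = 3*1 + 0 = 3.
  i=2: a_2=12, p_2 = 12*31 + 10 = 382, q_2 = 12*3 + 1 = 37.
  i=3: a_3=9, p_3 = 9*382 + 31 = 3469, q_3 = 9*37 + 3 = 336.
  i=4: a_4=8, p_4 = 8*3469 + 382 = 28134, q_4 = 8*336 + 37 = 2725.
  i=5: a_5=3, p_5 = 3*28134 + 3469 = 87871, q_5 = 3*2725 + 336 = 8511.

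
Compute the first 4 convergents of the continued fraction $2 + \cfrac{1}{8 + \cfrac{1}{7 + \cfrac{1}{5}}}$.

Using the convergent recurrence p_i = a_i*p_{i-1} + p_{i-2}, q_i = a_i*q_{i-1} + q_{i-2} with p_{-2}=0, p_{-1}=1, q_{-2}=1, q_{-1}=0:
  i=0: a_0=2, p_0 = 2*1 + 0 = 2, q_0 = 2*0 + 1 = 1.
  i=1: a_1=8, p_1 = 8*2 + 1 = 17, q_1 = 8*1 + 0 = 8.
  i=2: a_2=7, p_2 = 7*17 + 2 = 121, q_2 = 7*8 + 1 = 57.
  i=3: a_3=5, p_3 = 5*121 + 17 = 622, q_3 = 5*57 + 8 = 293.

2/1, 17/8, 121/57, 622/293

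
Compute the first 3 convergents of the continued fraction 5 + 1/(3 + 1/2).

Using the convergent recurrence p_i = a_i*p_{i-1} + p_{i-2}, q_i = a_i*q_{i-1} + q_{i-2} with p_{-2}=0, p_{-1}=1, q_{-2}=1, q_{-1}=0:
  i=0: a_0=5, p_0 = 5*1 + 0 = 5, q_0 = 5*0 + 1 = 1.
  i=1: a_1=3, p_1 = 3*5 + 1 = 16, q_1 = 3*1 + 0 = 3.
  i=2: a_2=2, p_2 = 2*16 + 5 = 37, q_2 = 2*3 + 1 = 7.

5/1, 16/3, 37/7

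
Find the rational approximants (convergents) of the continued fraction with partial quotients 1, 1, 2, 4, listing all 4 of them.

Using the convergent recurrence p_i = a_i*p_{i-1} + p_{i-2}, q_i = a_i*q_{i-1} + q_{i-2} with p_{-2}=0, p_{-1}=1, q_{-2}=1, q_{-1}=0:
  i=0: a_0=1, p_0 = 1*1 + 0 = 1, q_0 = 1*0 + 1 = 1.
  i=1: a_1=1, p_1 = 1*1 + 1 = 2, q_1 = 1*1 + 0 = 1.
  i=2: a_2=2, p_2 = 2*2 + 1 = 5, q_2 = 2*1 + 1 = 3.
  i=3: a_3=4, p_3 = 4*5 + 2 = 22, q_3 = 4*3 + 1 = 13.

1/1, 2/1, 5/3, 22/13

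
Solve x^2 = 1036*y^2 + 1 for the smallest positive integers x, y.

(x, y) = (847225, 26322)

First expand sqrt(1036) as a continued fraction. With x_i = (sqrt(1036) + m_i)/d_i and (m_0, d_0) = (0, 1): a_0 = floor(sqrt(1036)) = 32, since 32^2 = 1024 <= 1036 < 1089 = 33^2.
Iterate m_{i+1} = d_i*a_i - m_i, d_{i+1} = (1036 - m_{i+1}^2)/d_i, a_{i+1} = floor((a_0 + m_{i+1})/d_{i+1}):
  m_1 = 1*32 - 0 = 32, d_1 = (1036 - 32^2)/1 = 12/1 = 12, a_1 = floor((32 + 32)/12) = 5.
  m_2 = 12*5 - 32 = 28, d_2 = (1036 - 28^2)/12 = 252/12 = 21, a_2 = floor((32 + 28)/21) = 2.
  m_3 = 21*2 - 28 = 14, d_3 = (1036 - 14^2)/21 = 840/21 = 40, a_3 = floor((32 + 14)/40) = 1.
  m_4 = 40*1 - 14 = 26, d_4 = (1036 - 26^2)/40 = 360/40 = 9, a_4 = floor((32 + 26)/9) = 6.
  m_5 = 9*6 - 26 = 28, d_5 = (1036 - 28^2)/9 = 252/9 = 28, a_5 = floor((32 + 28)/28) = 2.
  m_6 = 28*2 - 28 = 28, d_6 = (1036 - 28^2)/28 = 252/28 = 9, a_6 = floor((32 + 28)/9) = 6.
  m_7 = 9*6 - 28 = 26, d_7 = (1036 - 26^2)/9 = 360/9 = 40, a_7 = floor((32 + 26)/40) = 1.
  m_8 = 40*1 - 26 = 14, d_8 = (1036 - 14^2)/40 = 840/40 = 21, a_8 = floor((32 + 14)/21) = 2.
  m_9 = 21*2 - 14 = 28, d_9 = (1036 - 28^2)/21 = 252/21 = 12, a_9 = floor((32 + 28)/12) = 5.
  m_10 = 12*5 - 28 = 32, d_10 = (1036 - 32^2)/12 = 12/12 = 1, a_10 = floor((32 + 32)/1) = 64.
  m_11 = 1*64 - 32 = 32, d_11 = (1036 - 32^2)/1 = 12/1 = 12: (m_11, d_11) = (m_1, d_1) = (32, 12), so from here the quotients repeat a_1, ..., a_10; the period length is 10.
So sqrt(1036) = [32; (5, 2, 1, 6, 2, 6, 1, 2, 5, 64)] with period length k = 10.
k is even, so the fundamental solution of x^2 - 1036y^2 = 1 is (p_{k-1}, q_{k-1}) = (p_9, q_9); compute convergents through index 9.
Convergents (p_i = a_i*p_{i-1} + p_{i-2}, q_i = a_i*q_{i-1} + q_{i-2} with p_{-2}=0, p_{-1}=1, q_{-2}=1, q_{-1}=0):
  i=0: a_0=32, p_0 = 32*1 + 0 = 32, q_0 = 32*0 + 1 = 1.
  i=1: a_1=5, p_1 = 5*32 + 1 = 161, q_1 = 5*1 + 0 = 5.
  i=2: a_2=2, p_2 = 2*161 + 32 = 354, q_2 = 2*5 + 1 = 11.
  i=3: a_3=1, p_3 = 1*354 + 161 = 515, q_3 = 1*11 + 5 = 16.
  i=4: a_4=6, p_4 = 6*515 + 354 = 3444, q_4 = 6*16 + 11 = 107.
  i=5: a_5=2, p_5 = 2*3444 + 515 = 7403, q_5 = 2*107 + 16 = 230.
  i=6: a_6=6, p_6 = 6*7403 + 3444 = 47862, q_6 = 6*230 + 107 = 1487.
  i=7: a_7=1, p_7 = 1*47862 + 7403 = 55265, q_7 = 1*1487 + 230 = 1717.
  i=8: a_8=2, p_8 = 2*55265 + 47862 = 158392, q_8 = 2*1717 + 1487 = 4921.
  i=9: a_9=5, p_9 = 5*158392 + 55265 = 847225, q_9 = 5*4921 + 1717 = 26322.
Check: 847225^2 - 1036*26322^2 = 717790200625 - 717790200624 = 1, so (x, y) = (847225, 26322) solves the equation, and by the theorem it is the least positive solution.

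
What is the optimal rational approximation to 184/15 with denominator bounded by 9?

49/4

Expand x = 184/15 as a continued fraction with the Euclidean algorithm:
  184 = 12*15 + 4, so a_0 = 12.
  15 = 3*4 + 3, so a_1 = 3.
  4 = 1*3 + 1, so a_2 = 1.
  3 = 3*1 + 0, so a_3 = 3.
so x = [12; 3, 1, 3].
Convergents (p_i = a_i*p_{i-1} + p_{i-2}, q_i = a_i*q_{i-1} + q_{i-2} with p_{-2}=0, p_{-1}=1, q_{-2}=1, q_{-1}=0), until the denominator exceeds 9:
  i=0: a_0=12, p_0 = 12*1 + 0 = 12, q_0 = 12*0 + 1 = 1.
  i=1: a_1=3, p_1 = 3*12 + 1 = 37, q_1 = 3*1 + 0 = 3.
  i=2: a_2=1, p_2 = 1*37 + 12 = 49, q_2 = 1*3 + 1 = 4.
  i=3: a_3=3, p_3 = 3*49 + 37 = 184, q_3 = 3*4 + 3 = 15.
q_3 = 15 > 9, so the last convergent with denominator <= 9 is p_2/q_2 = 49/4.
The closest fraction with denominator <= 9 is either p_2/q_2 or the intermediate fraction (k*p_2 + p_1)/(k*q_2 + q_1) with the largest k >= 1 whose denominator stays <= 9; these approach x as k grows, and every other convergent or intermediate fraction in range is farther away.
Largest k: floor((9 - q_1)/q_2) = floor((9 - 3)/4) = 1.
That gives (1*49 + 37)/(1*4 + 3) = 86/7.
Compare the errors: |x - 49/4| = |184*4 - 49*15|/(15*4) = 1/60, and |x - 86/7| = |184*7 - 86*15|/(15*7) = 2/105.
Cross-multiplying, 1*105 = 105 < 120 = 2*60, so 1/60 is smaller: the convergent 49/4 is closer to x than 86/7.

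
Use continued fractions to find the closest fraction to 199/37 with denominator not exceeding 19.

Expand x = 199/37 as a continued fraction with the Euclidean algorithm:
  199 = 5*37 + 14, so a_0 = 5.
  37 = 2*14 + 9, so a_1 = 2.
  14 = 1*9 + 5, so a_2 = 1.
  9 = 1*5 + 4, so a_3 = 1.
  5 = 1*4 + 1, so a_4 = 1.
  4 = 4*1 + 0, so a_5 = 4.
so x = [5; 2, 1, 1, 1, 4].
Convergents (p_i = a_i*p_{i-1} + p_{i-2}, q_i = a_i*q_{i-1} + q_{i-2} with p_{-2}=0, p_{-1}=1, q_{-2}=1, q_{-1}=0), until the denominator exceeds 19:
  i=0: a_0=5, p_0 = 5*1 + 0 = 5, q_0 = 5*0 + 1 = 1.
  i=1: a_1=2, p_1 = 2*5 + 1 = 11, q_1 = 2*1 + 0 = 2.
  i=2: a_2=1, p_2 = 1*11 + 5 = 16, q_2 = 1*2 + 1 = 3.
  i=3: a_3=1, p_3 = 1*16 + 11 = 27, q_3 = 1*3 + 2 = 5.
  i=4: a_4=1, p_4 = 1*27 + 16 = 43, q_4 = 1*5 + 3 = 8.
  i=5: a_5=4, p_5 = 4*43 + 27 = 199, q_5 = 4*8 + 5 = 37.
q_5 = 37 > 19, so the last convergent with denominator <= 19 is p_4/q_4 = 43/8.
The closest fraction with denominator <= 19 is either p_4/q_4 or the intermediate fraction (k*p_4 + p_3)/(k*q_4 + q_3) with the largest k >= 1 whose denominator stays <= 19; these approach x as k grows, and every other convergent or intermediate fraction in range is farther away.
Largest k: floor((19 - q_3)/q_4) = floor((19 - 5)/8) = 1.
That gives (1*43 + 27)/(1*8 + 5) = 70/13.
Compare the errors: |x - 43/8| = |199*8 - 43*37|/(37*8) = 1/296, and |x - 70/13| = |199*13 - 70*37|/(37*13) = 3/481.
Cross-multiplying, 1*481 = 481 < 888 = 3*296, so 1/296 is smaller: the convergent 43/8 is closer to x than 70/13.

43/8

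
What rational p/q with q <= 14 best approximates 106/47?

Expand x = 106/47 as a continued fraction with the Euclidean algorithm:
  106 = 2*47 + 12, so a_0 = 2.
  47 = 3*12 + 11, so a_1 = 3.
  12 = 1*11 + 1, so a_2 = 1.
  11 = 11*1 + 0, so a_3 = 11.
so x = [2; 3, 1, 11].
Convergents (p_i = a_i*p_{i-1} + p_{i-2}, q_i = a_i*q_{i-1} + q_{i-2} with p_{-2}=0, p_{-1}=1, q_{-2}=1, q_{-1}=0), until the denominator exceeds 14:
  i=0: a_0=2, p_0 = 2*1 + 0 = 2, q_0 = 2*0 + 1 = 1.
  i=1: a_1=3, p_1 = 3*2 + 1 = 7, q_1 = 3*1 + 0 = 3.
  i=2: a_2=1, p_2 = 1*7 + 2 = 9, q_2 = 1*3 + 1 = 4.
  i=3: a_3=11, p_3 = 11*9 + 7 = 106, q_3 = 11*4 + 3 = 47.
q_3 = 47 > 14, so the last convergent with denominator <= 14 is p_2/q_2 = 9/4.
The closest fraction with denominator <= 14 is either p_2/q_2 or the intermediate fraction (k*p_2 + p_1)/(k*q_2 + q_1) with the largest k >= 1 whose denominator stays <= 14; these approach x as k grows, and every other convergent or intermediate fraction in range is farther away.
Largest k: floor((14 - q_1)/q_2) = floor((14 - 3)/4) = 2.
That gives (2*9 + 7)/(2*4 + 3) = 25/11.
Compare the errors: |x - 9/4| = |106*4 - 9*47|/(47*4) = 1/188, and |x - 25/11| = |106*11 - 25*47|/(47*11) = 9/517.
Cross-multiplying, 1*517 = 517 < 1692 = 9*188, so 1/188 is smaller: the convergent 9/4 is closer to x than 25/11.

9/4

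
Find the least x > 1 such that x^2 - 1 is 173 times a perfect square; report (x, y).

(x, y) = (2499849, 190060)

First expand sqrt(173) as a continued fraction. With x_i = (sqrt(173) + m_i)/d_i and (m_0, d_0) = (0, 1): a_0 = floor(sqrt(173)) = 13, since 13^2 = 169 <= 173 < 196 = 14^2.
Iterate m_{i+1} = d_i*a_i - m_i, d_{i+1} = (173 - m_{i+1}^2)/d_i, a_{i+1} = floor((a_0 + m_{i+1})/d_{i+1}):
  m_1 = 1*13 - 0 = 13, d_1 = (173 - 13^2)/1 = 4/1 = 4, a_1 = floor((13 + 13)/4) = 6.
  m_2 = 4*6 - 13 = 11, d_2 = (173 - 11^2)/4 = 52/4 = 13, a_2 = floor((13 + 11)/13) = 1.
  m_3 = 13*1 - 11 = 2, d_3 = (173 - 2^2)/13 = 169/13 = 13, a_3 = floor((13 + 2)/13) = 1.
  m_4 = 13*1 - 2 = 11, d_4 = (173 - 11^2)/13 = 52/13 = 4, a_4 = floor((13 + 11)/4) = 6.
  m_5 = 4*6 - 11 = 13, d_5 = (173 - 13^2)/4 = 4/4 = 1, a_5 = floor((13 + 13)/1) = 26.
  m_6 = 1*26 - 13 = 13, d_6 = (173 - 13^2)/1 = 4/1 = 4: (m_6, d_6) = (m_1, d_1) = (13, 4), so from here the quotients repeat a_1, ..., a_5; the period length is 5.
So sqrt(173) = [13; (6, 1, 1, 6, 26)] with period length k = 5.
k is odd, so (p_{k-1}, q_{k-1}) only solves x^2 - 173y^2 = -1 and the fundamental solution of x^2 - 173y^2 = 1 is (p_{2k-1}, q_{2k-1}) = (p_9, q_9); compute convergents through index 9, running through the period twice.
Convergents (p_i = a_i*p_{i-1} + p_{i-2}, q_i = a_i*q_{i-1} + q_{i-2} with p_{-2}=0, p_{-1}=1, q_{-2}=1, q_{-1}=0):
  i=0: a_0=13, p_0 = 13*1 + 0 = 13, q_0 = 13*0 + 1 = 1.
  i=1: a_1=6, p_1 = 6*13 + 1 = 79, q_1 = 6*1 + 0 = 6.
  i=2: a_2=1, p_2 = 1*79 + 13 = 92, q_2 = 1*6 + 1 = 7.
  i=3: a_3=1, p_3 = 1*92 + 79 = 171, q_3 = 1*7 + 6 = 13.
  i=4: a_4=6, p_4 = 6*171 + 92 = 1118, q_4 = 6*13 + 7 = 85.
  i=5: a_5=26, p_5 = 26*1118 + 171 = 29239, q_5 = 26*85 + 13 = 2223.
  i=6: a_6=6, p_6 = 6*29239 + 1118 = 176552, q_6 = 6*2223 + 85 = 13423.
  i=7: a_7=1, p_7 = 1*176552 + 29239 = 205791, q_7 = 1*13423 + 2223 = 15646.
  i=8: a_8=1, p_8 = 1*205791 + 176552 = 382343, q_8 = 1*15646 + 13423 = 29069.
  i=9: a_9=6, p_9 = 6*382343 + 205791 = 2499849, q_9 = 6*29069 + 15646 = 190060.
Indeed p_4^2 - 173*q_4^2 = 1249924 - 1249925 = -1, not +1.
Check: 2499849^2 - 173*190060^2 = 6249245022801 - 6249245022800 = 1, so (x, y) = (2499849, 190060) solves the equation, and by the theorem it is the least positive solution.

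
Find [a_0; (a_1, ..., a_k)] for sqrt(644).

Write x_i = (sqrt(644) + m_i)/d_i with (m_0, d_0) = (0, 1). a_0 = floor(sqrt(644)) = 25, since 25^2 = 625 <= 644 < 676 = 26^2.
Iterate m_{i+1} = d_i*a_i - m_i, d_{i+1} = (644 - m_{i+1}^2)/d_i, a_{i+1} = floor((a_0 + m_{i+1})/d_{i+1}):
  m_1 = 1*25 - 0 = 25, d_1 = (644 - 25^2)/1 = 19/1 = 19, a_1 = floor((25 + 25)/19) = 2.
  m_2 = 19*2 - 25 = 13, d_2 = (644 - 13^2)/19 = 475/19 = 25, a_2 = floor((25 + 13)/25) = 1.
  m_3 = 25*1 - 13 = 12, d_3 = (644 - 12^2)/25 = 500/25 = 20, a_3 = floor((25 + 12)/20) = 1.
  m_4 = 20*1 - 12 = 8, d_4 = (644 - 8^2)/20 = 580/20 = 29, a_4 = floor((25 + 8)/29) = 1.
  m_5 = 29*1 - 8 = 21, d_5 = (644 - 21^2)/29 = 203/29 = 7, a_5 = floor((25 + 21)/7) = 6.
  m_6 = 7*6 - 21 = 21, d_6 = (644 - 21^2)/7 = 203/7 = 29, a_6 = floor((25 + 21)/29) = 1.
  m_7 = 29*1 - 21 = 8, d_7 = (644 - 8^2)/29 = 580/29 = 20, a_7 = floor((25 + 8)/20) = 1.
  m_8 = 20*1 - 8 = 12, d_8 = (644 - 12^2)/20 = 500/20 = 25, a_8 = floor((25 + 12)/25) = 1.
  m_9 = 25*1 - 12 = 13, d_9 = (644 - 13^2)/25 = 475/25 = 19, a_9 = floor((25 + 13)/19) = 2.
  m_10 = 19*2 - 13 = 25, d_10 = (644 - 25^2)/19 = 19/19 = 1, a_10 = floor((25 + 25)/1) = 50.
  m_11 = 1*50 - 25 = 25, d_11 = (644 - 25^2)/1 = 19/1 = 19: (m_11, d_11) = (m_1, d_1) = (25, 19), so from here the quotients repeat a_1, ..., a_10; the period length is 10.
Hence the expansion of sqrt(644) is a_0 = 25 followed by the repeating block 2, 1, 1, 1, 6, 1, 1, 1, 2, 50 (period 10).

[25; (2, 1, 1, 1, 6, 1, 1, 1, 2, 50)]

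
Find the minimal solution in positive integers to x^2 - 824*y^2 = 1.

(x, y) = (59535, 2074)

First expand sqrt(824) as a continued fraction. With x_i = (sqrt(824) + m_i)/d_i and (m_0, d_0) = (0, 1): a_0 = floor(sqrt(824)) = 28, since 28^2 = 784 <= 824 < 841 = 29^2.
Iterate m_{i+1} = d_i*a_i - m_i, d_{i+1} = (824 - m_{i+1}^2)/d_i, a_{i+1} = floor((a_0 + m_{i+1})/d_{i+1}):
  m_1 = 1*28 - 0 = 28, d_1 = (824 - 28^2)/1 = 40/1 = 40, a_1 = floor((28 + 28)/40) = 1.
  m_2 = 40*1 - 28 = 12, d_2 = (824 - 12^2)/40 = 680/40 = 17, a_2 = floor((28 + 12)/17) = 2.
  m_3 = 17*2 - 12 = 22, d_3 = (824 - 22^2)/17 = 340/17 = 20, a_3 = floor((28 + 22)/20) = 2.
  m_4 = 20*2 - 22 = 18, d_4 = (824 - 18^2)/20 = 500/20 = 25, a_4 = floor((28 + 18)/25) = 1.
  m_5 = 25*1 - 18 = 7, d_5 = (824 - 7^2)/25 = 775/25 = 31, a_5 = floor((28 + 7)/31) = 1.
  m_6 = 31*1 - 7 = 24, d_6 = (824 - 24^2)/31 = 248/31 = 8, a_6 = floor((28 + 24)/8) = 6.
  m_7 = 8*6 - 24 = 24, d_7 = (824 - 24^2)/8 = 248/8 = 31, a_7 = floor((28 + 24)/31) = 1.
  m_8 = 31*1 - 24 = 7, d_8 = (824 - 7^2)/31 = 775/31 = 25, a_8 = floor((28 + 7)/25) = 1.
  m_9 = 25*1 - 7 = 18, d_9 = (824 - 18^2)/25 = 500/25 = 20, a_9 = floor((28 + 18)/20) = 2.
  m_10 = 20*2 - 18 = 22, d_10 = (824 - 22^2)/20 = 340/20 = 17, a_10 = floor((28 + 22)/17) = 2.
  m_11 = 17*2 - 22 = 12, d_11 = (824 - 12^2)/17 = 680/17 = 40, a_11 = floor((28 + 12)/40) = 1.
  m_12 = 40*1 - 12 = 28, d_12 = (824 - 28^2)/40 = 40/40 = 1, a_12 = floor((28 + 28)/1) = 56.
  m_13 = 1*56 - 28 = 28, d_13 = (824 - 28^2)/1 = 40/1 = 40: (m_13, d_13) = (m_1, d_1) = (28, 40), so from here the quotients repeat a_1, ..., a_12; the period length is 12.
So sqrt(824) = [28; (1, 2, 2, 1, 1, 6, 1, 1, 2, 2, 1, 56)] with period length k = 12.
k is even, so the fundamental solution of x^2 - 824y^2 = 1 is (p_{k-1}, q_{k-1}) = (p_11, q_11); compute convergents through index 11.
Convergents (p_i = a_i*p_{i-1} + p_{i-2}, q_i = a_i*q_{i-1} + q_{i-2} with p_{-2}=0, p_{-1}=1, q_{-2}=1, q_{-1}=0):
  i=0: a_0=28, p_0 = 28*1 + 0 = 28, q_0 = 28*0 + 1 = 1.
  i=1: a_1=1, p_1 = 1*28 + 1 = 29, q_1 = 1*1 + 0 = 1.
  i=2: a_2=2, p_2 = 2*29 + 28 = 86, q_2 = 2*1 + 1 = 3.
  i=3: a_3=2, p_3 = 2*86 + 29 = 201, q_3 = 2*3 + 1 = 7.
  i=4: a_4=1, p_4 = 1*201 + 86 = 287, q_4 = 1*7 + 3 = 10.
  i=5: a_5=1, p_5 = 1*287 + 201 = 488, q_5 = 1*10 + 7 = 17.
  i=6: a_6=6, p_6 = 6*488 + 287 = 3215, q_6 = 6*17 + 10 = 112.
  i=7: a_7=1, p_7 = 1*3215 + 488 = 3703, q_7 = 1*112 + 17 = 129.
  i=8: a_8=1, p_8 = 1*3703 + 3215 = 6918, q_8 = 1*129 + 112 = 241.
  i=9: a_9=2, p_9 = 2*6918 + 3703 = 17539, q_9 = 2*241 + 129 = 611.
  i=10: a_10=2, p_10 = 2*17539 + 6918 = 41996, q_10 = 2*611 + 241 = 1463.
  i=11: a_11=1, p_11 = 1*41996 + 17539 = 59535, q_11 = 1*1463 + 611 = 2074.
Check: 59535^2 - 824*2074^2 = 3544416225 - 3544416224 = 1, so (x, y) = (59535, 2074) solves the equation, and by the theorem it is the least positive solution.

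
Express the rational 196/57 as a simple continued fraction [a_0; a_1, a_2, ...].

[3; 2, 3, 1, 1, 3]

Run the Euclidean algorithm on 196 and 57; the successive quotients are the partial quotients a_0, a_1, ... (each step inverts the fractional part left over by the previous one):
  196 = 3*57 + 25, so a_0 = 3.
  57 = 2*25 + 7, so a_1 = 2.
  25 = 3*7 + 4, so a_2 = 3.
  7 = 1*4 + 3, so a_3 = 1.
  4 = 1*3 + 1, so a_4 = 1.
  3 = 3*1 + 0, so a_5 = 3.
The remainder reaches 0 after 6 divisions, so the expansion has 6 partial quotients, read off in order.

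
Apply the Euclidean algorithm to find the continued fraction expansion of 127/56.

Run the Euclidean algorithm on 127 and 56; the successive quotients are the partial quotients a_0, a_1, ... (each step inverts the fractional part left over by the previous one):
  127 = 2*56 + 15, so a_0 = 2.
  56 = 3*15 + 11, so a_1 = 3.
  15 = 1*11 + 4, so a_2 = 1.
  11 = 2*4 + 3, so a_3 = 2.
  4 = 1*3 + 1, so a_4 = 1.
  3 = 3*1 + 0, so a_5 = 3.
The remainder reaches 0 after 6 divisions, so the expansion has 6 partial quotients, read off in order.

[2; 3, 1, 2, 1, 3]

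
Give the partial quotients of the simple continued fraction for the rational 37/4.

Run the Euclidean algorithm on 37 and 4; the successive quotients are the partial quotients a_0, a_1, ... (each step inverts the fractional part left over by the previous one):
  37 = 9*4 + 1, so a_0 = 9.
  4 = 4*1 + 0, so a_1 = 4.
The remainder reaches 0 after 2 divisions, so the expansion has 2 partial quotients, read off in order.

[9; 4]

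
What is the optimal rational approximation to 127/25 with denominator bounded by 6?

5/1

Expand x = 127/25 as a continued fraction with the Euclidean algorithm:
  127 = 5*25 + 2, so a_0 = 5.
  25 = 12*2 + 1, so a_1 = 12.
  2 = 2*1 + 0, so a_2 = 2.
so x = [5; 12, 2].
Convergents (p_i = a_i*p_{i-1} + p_{i-2}, q_i = a_i*q_{i-1} + q_{i-2} with p_{-2}=0, p_{-1}=1, q_{-2}=1, q_{-1}=0), until the denominator exceeds 6:
  i=0: a_0=5, p_0 = 5*1 + 0 = 5, q_0 = 5*0 + 1 = 1.
  i=1: a_1=12, p_1 = 12*5 + 1 = 61, q_1 = 12*1 + 0 = 12.
q_1 = 12 > 6, so the last convergent with denominator <= 6 is p_0/q_0 = 5/1.
The closest fraction with denominator <= 6 is either p_0/q_0 or the intermediate fraction (k*p_0 + p_{-1})/(k*q_0 + q_{-1}) with the largest k >= 1 whose denominator stays <= 6; these approach x as k grows, and every other convergent or intermediate fraction in range is farther away.
Largest k: floor((6 - q_{-1})/q_0) = floor((6 - 0)/1) = 6 (using the seeds p_{-1} = 1, q_{-1} = 0).
That gives (6*5 + 1)/(6*1 + 0) = 31/6.
Compare the errors: |x - 5/1| = |127*1 - 5*25|/(25*1) = 2/25, and |x - 31/6| = |127*6 - 31*25|/(25*6) = 13/150.
Cross-multiplying, 2*150 = 300 < 325 = 13*25, so 2/25 is smaller: the convergent 5/1 is closer to x than 31/6.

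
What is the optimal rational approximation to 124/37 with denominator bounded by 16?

47/14

Expand x = 124/37 as a continued fraction with the Euclidean algorithm:
  124 = 3*37 + 13, so a_0 = 3.
  37 = 2*13 + 11, so a_1 = 2.
  13 = 1*11 + 2, so a_2 = 1.
  11 = 5*2 + 1, so a_3 = 5.
  2 = 2*1 + 0, so a_4 = 2.
so x = [3; 2, 1, 5, 2].
Convergents (p_i = a_i*p_{i-1} + p_{i-2}, q_i = a_i*q_{i-1} + q_{i-2} with p_{-2}=0, p_{-1}=1, q_{-2}=1, q_{-1}=0), until the denominator exceeds 16:
  i=0: a_0=3, p_0 = 3*1 + 0 = 3, q_0 = 3*0 + 1 = 1.
  i=1: a_1=2, p_1 = 2*3 + 1 = 7, q_1 = 2*1 + 0 = 2.
  i=2: a_2=1, p_2 = 1*7 + 3 = 10, q_2 = 1*2 + 1 = 3.
  i=3: a_3=5, p_3 = 5*10 + 7 = 57, q_3 = 5*3 + 2 = 17.
q_3 = 17 > 16, so the last convergent with denominator <= 16 is p_2/q_2 = 10/3.
The closest fraction with denominator <= 16 is either p_2/q_2 or the intermediate fraction (k*p_2 + p_1)/(k*q_2 + q_1) with the largest k >= 1 whose denominator stays <= 16; these approach x as k grows, and every other convergent or intermediate fraction in range is farther away.
Largest k: floor((16 - q_1)/q_2) = floor((16 - 2)/3) = 4.
That gives (4*10 + 7)/(4*3 + 2) = 47/14.
Compare the errors: |x - 10/3| = |124*3 - 10*37|/(37*3) = 2/111, and |x - 47/14| = |124*14 - 47*37|/(37*14) = 3/518.
Cross-multiplying, 3*111 = 333 < 1036 = 2*518, so 3/518 is smaller: the intermediate fraction 47/14 is closer to x than 10/3.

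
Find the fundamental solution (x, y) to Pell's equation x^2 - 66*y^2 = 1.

(x, y) = (65, 8)

First expand sqrt(66) as a continued fraction. With x_i = (sqrt(66) + m_i)/d_i and (m_0, d_0) = (0, 1): a_0 = floor(sqrt(66)) = 8, since 8^2 = 64 <= 66 < 81 = 9^2.
Iterate m_{i+1} = d_i*a_i - m_i, d_{i+1} = (66 - m_{i+1}^2)/d_i, a_{i+1} = floor((a_0 + m_{i+1})/d_{i+1}):
  m_1 = 1*8 - 0 = 8, d_1 = (66 - 8^2)/1 = 2/1 = 2, a_1 = floor((8 + 8)/2) = 8.
  m_2 = 2*8 - 8 = 8, d_2 = (66 - 8^2)/2 = 2/2 = 1, a_2 = floor((8 + 8)/1) = 16.
  m_3 = 1*16 - 8 = 8, d_3 = (66 - 8^2)/1 = 2/1 = 2: (m_3, d_3) = (m_1, d_1) = (8, 2), so from here the quotients repeat a_1, a_2; the period length is 2.
So sqrt(66) = [8; (8, 16)] with period length k = 2.
k is even, so the fundamental solution of x^2 - 66y^2 = 1 is (p_{k-1}, q_{k-1}) = (p_1, q_1); compute convergents through index 1.
Convergents (p_i = a_i*p_{i-1} + p_{i-2}, q_i = a_i*q_{i-1} + q_{i-2} with p_{-2}=0, p_{-1}=1, q_{-2}=1, q_{-1}=0):
  i=0: a_0=8, p_0 = 8*1 + 0 = 8, q_0 = 8*0 + 1 = 1.
  i=1: a_1=8, p_1 = 8*8 + 1 = 65, q_1 = 8*1 + 0 = 8.
Check: 65^2 - 66*8^2 = 4225 - 4224 = 1, so (x, y) = (65, 8) solves the equation, and by the theorem it is the least positive solution.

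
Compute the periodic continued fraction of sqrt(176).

Write x_i = (sqrt(176) + m_i)/d_i with (m_0, d_0) = (0, 1). a_0 = floor(sqrt(176)) = 13, since 13^2 = 169 <= 176 < 196 = 14^2.
Iterate m_{i+1} = d_i*a_i - m_i, d_{i+1} = (176 - m_{i+1}^2)/d_i, a_{i+1} = floor((a_0 + m_{i+1})/d_{i+1}):
  m_1 = 1*13 - 0 = 13, d_1 = (176 - 13^2)/1 = 7/1 = 7, a_1 = floor((13 + 13)/7) = 3.
  m_2 = 7*3 - 13 = 8, d_2 = (176 - 8^2)/7 = 112/7 = 16, a_2 = floor((13 + 8)/16) = 1.
  m_3 = 16*1 - 8 = 8, d_3 = (176 - 8^2)/16 = 112/16 = 7, a_3 = floor((13 + 8)/7) = 3.
  m_4 = 7*3 - 8 = 13, d_4 = (176 - 13^2)/7 = 7/7 = 1, a_4 = floor((13 + 13)/1) = 26.
  m_5 = 1*26 - 13 = 13, d_5 = (176 - 13^2)/1 = 7/1 = 7: (m_5, d_5) = (m_1, d_1) = (13, 7), so from here the quotients repeat a_1, ..., a_4; the period length is 4.
Hence the expansion of sqrt(176) is a_0 = 13 followed by the repeating block 3, 1, 3, 26 (period 4).

[13; (3, 1, 3, 26)]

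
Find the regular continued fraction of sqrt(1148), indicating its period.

[33; (1, 7, 2, 16, 2, 7, 1, 66)]

Write x_i = (sqrt(1148) + m_i)/d_i with (m_0, d_0) = (0, 1). a_0 = floor(sqrt(1148)) = 33, since 33^2 = 1089 <= 1148 < 1156 = 34^2.
Iterate m_{i+1} = d_i*a_i - m_i, d_{i+1} = (1148 - m_{i+1}^2)/d_i, a_{i+1} = floor((a_0 + m_{i+1})/d_{i+1}):
  m_1 = 1*33 - 0 = 33, d_1 = (1148 - 33^2)/1 = 59/1 = 59, a_1 = floor((33 + 33)/59) = 1.
  m_2 = 59*1 - 33 = 26, d_2 = (1148 - 26^2)/59 = 472/59 = 8, a_2 = floor((33 + 26)/8) = 7.
  m_3 = 8*7 - 26 = 30, d_3 = (1148 - 30^2)/8 = 248/8 = 31, a_3 = floor((33 + 30)/31) = 2.
  m_4 = 31*2 - 30 = 32, d_4 = (1148 - 32^2)/31 = 124/31 = 4, a_4 = floor((33 + 32)/4) = 16.
  m_5 = 4*16 - 32 = 32, d_5 = (1148 - 32^2)/4 = 124/4 = 31, a_5 = floor((33 + 32)/31) = 2.
  m_6 = 31*2 - 32 = 30, d_6 = (1148 - 30^2)/31 = 248/31 = 8, a_6 = floor((33 + 30)/8) = 7.
  m_7 = 8*7 - 30 = 26, d_7 = (1148 - 26^2)/8 = 472/8 = 59, a_7 = floor((33 + 26)/59) = 1.
  m_8 = 59*1 - 26 = 33, d_8 = (1148 - 33^2)/59 = 59/59 = 1, a_8 = floor((33 + 33)/1) = 66.
  m_9 = 1*66 - 33 = 33, d_9 = (1148 - 33^2)/1 = 59/1 = 59: (m_9, d_9) = (m_1, d_1) = (33, 59), so from here the quotients repeat a_1, ..., a_8; the period length is 8.
Hence the expansion of sqrt(1148) is a_0 = 33 followed by the repeating block 1, 7, 2, 16, 2, 7, 1, 66 (period 8).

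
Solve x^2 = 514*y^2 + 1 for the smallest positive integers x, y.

(x, y) = (4625, 204)

First expand sqrt(514) as a continued fraction. With x_i = (sqrt(514) + m_i)/d_i and (m_0, d_0) = (0, 1): a_0 = floor(sqrt(514)) = 22, since 22^2 = 484 <= 514 < 529 = 23^2.
Iterate m_{i+1} = d_i*a_i - m_i, d_{i+1} = (514 - m_{i+1}^2)/d_i, a_{i+1} = floor((a_0 + m_{i+1})/d_{i+1}):
  m_1 = 1*22 - 0 = 22, d_1 = (514 - 22^2)/1 = 30/1 = 30, a_1 = floor((22 + 22)/30) = 1.
  m_2 = 30*1 - 22 = 8, d_2 = (514 - 8^2)/30 = 450/30 = 15, a_2 = floor((22 + 8)/15) = 2.
  m_3 = 15*2 - 8 = 22, d_3 = (514 - 22^2)/15 = 30/15 = 2, a_3 = floor((22 + 22)/2) = 22.
  m_4 = 2*22 - 22 = 22, d_4 = (514 - 22^2)/2 = 30/2 = 15, a_4 = floor((22 + 22)/15) = 2.
  m_5 = 15*2 - 22 = 8, d_5 = (514 - 8^2)/15 = 450/15 = 30, a_5 = floor((22 + 8)/30) = 1.
  m_6 = 30*1 - 8 = 22, d_6 = (514 - 22^2)/30 = 30/30 = 1, a_6 = floor((22 + 22)/1) = 44.
  m_7 = 1*44 - 22 = 22, d_7 = (514 - 22^2)/1 = 30/1 = 30: (m_7, d_7) = (m_1, d_1) = (22, 30), so from here the quotients repeat a_1, ..., a_6; the period length is 6.
So sqrt(514) = [22; (1, 2, 22, 2, 1, 44)] with period length k = 6.
k is even, so the fundamental solution of x^2 - 514y^2 = 1 is (p_{k-1}, q_{k-1}) = (p_5, q_5); compute convergents through index 5.
Convergents (p_i = a_i*p_{i-1} + p_{i-2}, q_i = a_i*q_{i-1} + q_{i-2} with p_{-2}=0, p_{-1}=1, q_{-2}=1, q_{-1}=0):
  i=0: a_0=22, p_0 = 22*1 + 0 = 22, q_0 = 22*0 + 1 = 1.
  i=1: a_1=1, p_1 = 1*22 + 1 = 23, q_1 = 1*1 + 0 = 1.
  i=2: a_2=2, p_2 = 2*23 + 22 = 68, q_2 = 2*1 + 1 = 3.
  i=3: a_3=22, p_3 = 22*68 + 23 = 1519, q_3 = 22*3 + 1 = 67.
  i=4: a_4=2, p_4 = 2*1519 + 68 = 3106, q_4 = 2*67 + 3 = 137.
  i=5: a_5=1, p_5 = 1*3106 + 1519 = 4625, q_5 = 1*137 + 67 = 204.
Check: 4625^2 - 514*204^2 = 21390625 - 21390624 = 1, so (x, y) = (4625, 204) solves the equation, and by the theorem it is the least positive solution.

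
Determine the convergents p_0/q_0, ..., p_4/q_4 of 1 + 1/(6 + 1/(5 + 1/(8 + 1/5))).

Using the convergent recurrence p_i = a_i*p_{i-1} + p_{i-2}, q_i = a_i*q_{i-1} + q_{i-2} with p_{-2}=0, p_{-1}=1, q_{-2}=1, q_{-1}=0:
  i=0: a_0=1, p_0 = 1*1 + 0 = 1, q_0 = 1*0 + 1 = 1.
  i=1: a_1=6, p_1 = 6*1 + 1 = 7, q_1 = 6*1 + 0 = 6.
  i=2: a_2=5, p_2 = 5*7 + 1 = 36, q_2 = 5*6 + 1 = 31.
  i=3: a_3=8, p_3 = 8*36 + 7 = 295, q_3 = 8*31 + 6 = 254.
  i=4: a_4=5, p_4 = 5*295 + 36 = 1511, q_4 = 5*254 + 31 = 1301.

1/1, 7/6, 36/31, 295/254, 1511/1301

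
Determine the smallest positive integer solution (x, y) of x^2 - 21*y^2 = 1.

First expand sqrt(21) as a continued fraction. With x_i = (sqrt(21) + m_i)/d_i and (m_0, d_0) = (0, 1): a_0 = floor(sqrt(21)) = 4, since 4^2 = 16 <= 21 < 25 = 5^2.
Iterate m_{i+1} = d_i*a_i - m_i, d_{i+1} = (21 - m_{i+1}^2)/d_i, a_{i+1} = floor((a_0 + m_{i+1})/d_{i+1}):
  m_1 = 1*4 - 0 = 4, d_1 = (21 - 4^2)/1 = 5/1 = 5, a_1 = floor((4 + 4)/5) = 1.
  m_2 = 5*1 - 4 = 1, d_2 = (21 - 1^2)/5 = 20/5 = 4, a_2 = floor((4 + 1)/4) = 1.
  m_3 = 4*1 - 1 = 3, d_3 = (21 - 3^2)/4 = 12/4 = 3, a_3 = floor((4 + 3)/3) = 2.
  m_4 = 3*2 - 3 = 3, d_4 = (21 - 3^2)/3 = 12/3 = 4, a_4 = floor((4 + 3)/4) = 1.
  m_5 = 4*1 - 3 = 1, d_5 = (21 - 1^2)/4 = 20/4 = 5, a_5 = floor((4 + 1)/5) = 1.
  m_6 = 5*1 - 1 = 4, d_6 = (21 - 4^2)/5 = 5/5 = 1, a_6 = floor((4 + 4)/1) = 8.
  m_7 = 1*8 - 4 = 4, d_7 = (21 - 4^2)/1 = 5/1 = 5: (m_7, d_7) = (m_1, d_1) = (4, 5), so from here the quotients repeat a_1, ..., a_6; the period length is 6.
So sqrt(21) = [4; (1, 1, 2, 1, 1, 8)] with period length k = 6.
k is even, so the fundamental solution of x^2 - 21y^2 = 1 is (p_{k-1}, q_{k-1}) = (p_5, q_5); compute convergents through index 5.
Convergents (p_i = a_i*p_{i-1} + p_{i-2}, q_i = a_i*q_{i-1} + q_{i-2} with p_{-2}=0, p_{-1}=1, q_{-2}=1, q_{-1}=0):
  i=0: a_0=4, p_0 = 4*1 + 0 = 4, q_0 = 4*0 + 1 = 1.
  i=1: a_1=1, p_1 = 1*4 + 1 = 5, q_1 = 1*1 + 0 = 1.
  i=2: a_2=1, p_2 = 1*5 + 4 = 9, q_2 = 1*1 + 1 = 2.
  i=3: a_3=2, p_3 = 2*9 + 5 = 23, q_3 = 2*2 + 1 = 5.
  i=4: a_4=1, p_4 = 1*23 + 9 = 32, q_4 = 1*5 + 2 = 7.
  i=5: a_5=1, p_5 = 1*32 + 23 = 55, q_5 = 1*7 + 5 = 12.
Check: 55^2 - 21*12^2 = 3025 - 3024 = 1, so (x, y) = (55, 12) solves the equation, and by the theorem it is the least positive solution.

(x, y) = (55, 12)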